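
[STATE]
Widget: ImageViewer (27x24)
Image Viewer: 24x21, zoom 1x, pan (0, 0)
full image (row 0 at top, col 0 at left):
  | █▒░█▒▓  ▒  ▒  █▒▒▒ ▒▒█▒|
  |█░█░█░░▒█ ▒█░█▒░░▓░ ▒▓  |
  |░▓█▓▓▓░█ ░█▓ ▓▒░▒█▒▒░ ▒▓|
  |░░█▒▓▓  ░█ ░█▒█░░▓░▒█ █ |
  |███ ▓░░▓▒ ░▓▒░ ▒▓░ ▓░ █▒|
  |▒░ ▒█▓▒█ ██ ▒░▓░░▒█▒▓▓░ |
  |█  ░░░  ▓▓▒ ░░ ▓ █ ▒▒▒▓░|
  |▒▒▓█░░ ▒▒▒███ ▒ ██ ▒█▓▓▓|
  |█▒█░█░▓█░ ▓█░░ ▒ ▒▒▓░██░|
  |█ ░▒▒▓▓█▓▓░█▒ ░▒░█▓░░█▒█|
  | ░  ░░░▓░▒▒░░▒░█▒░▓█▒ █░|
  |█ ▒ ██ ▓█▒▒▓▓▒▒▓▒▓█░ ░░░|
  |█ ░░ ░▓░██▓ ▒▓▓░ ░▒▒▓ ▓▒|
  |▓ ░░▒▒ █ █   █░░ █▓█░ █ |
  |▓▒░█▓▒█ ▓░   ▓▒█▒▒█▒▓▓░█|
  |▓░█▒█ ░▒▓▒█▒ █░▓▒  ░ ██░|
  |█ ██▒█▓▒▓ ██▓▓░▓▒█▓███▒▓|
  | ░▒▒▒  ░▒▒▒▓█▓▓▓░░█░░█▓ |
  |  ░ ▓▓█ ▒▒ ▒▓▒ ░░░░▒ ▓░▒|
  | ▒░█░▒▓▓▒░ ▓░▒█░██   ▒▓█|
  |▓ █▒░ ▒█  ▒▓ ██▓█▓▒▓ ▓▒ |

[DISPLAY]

 █▒░█▒▓  ▒  ▒  █▒▒▒ ▒▒█▒   
█░█░█░░▒█ ▒█░█▒░░▓░ ▒▓     
░▓█▓▓▓░█ ░█▓ ▓▒░▒█▒▒░ ▒▓   
░░█▒▓▓  ░█ ░█▒█░░▓░▒█ █    
███ ▓░░▓▒ ░▓▒░ ▒▓░ ▓░ █▒   
▒░ ▒█▓▒█ ██ ▒░▓░░▒█▒▓▓░    
█  ░░░  ▓▓▒ ░░ ▓ █ ▒▒▒▓░   
▒▒▓█░░ ▒▒▒███ ▒ ██ ▒█▓▓▓   
█▒█░█░▓█░ ▓█░░ ▒ ▒▒▓░██░   
█ ░▒▒▓▓█▓▓░█▒ ░▒░█▓░░█▒█   
 ░  ░░░▓░▒▒░░▒░█▒░▓█▒ █░   
█ ▒ ██ ▓█▒▒▓▓▒▒▓▒▓█░ ░░░   
█ ░░ ░▓░██▓ ▒▓▓░ ░▒▒▓ ▓▒   
▓ ░░▒▒ █ █   █░░ █▓█░ █    
▓▒░█▓▒█ ▓░   ▓▒█▒▒█▒▓▓░█   
▓░█▒█ ░▒▓▒█▒ █░▓▒  ░ ██░   
█ ██▒█▓▒▓ ██▓▓░▓▒█▓███▒▓   
 ░▒▒▒  ░▒▒▒▓█▓▓▓░░█░░█▓    
  ░ ▓▓█ ▒▒ ▒▓▒ ░░░░▒ ▓░▒   
 ▒░█░▒▓▓▒░ ▓░▒█░██   ▒▓█   
▓ █▒░ ▒█  ▒▓ ██▓█▓▒▓ ▓▒    
                           
                           
                           


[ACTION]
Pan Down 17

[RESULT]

 ░▒▒▒  ░▒▒▒▓█▓▓▓░░█░░█▓    
  ░ ▓▓█ ▒▒ ▒▓▒ ░░░░▒ ▓░▒   
 ▒░█░▒▓▓▒░ ▓░▒█░██   ▒▓█   
▓ █▒░ ▒█  ▒▓ ██▓█▓▒▓ ▓▒    
                           
                           
                           
                           
                           
                           
                           
                           
                           
                           
                           
                           
                           
                           
                           
                           
                           
                           
                           
                           


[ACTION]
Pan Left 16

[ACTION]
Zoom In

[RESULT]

██▒▒██░░██░░▓▓██░░  ▓▓██░░░
██  ░░▒▒▒▒▓▓▓▓██▓▓▓▓░░██▒▒ 
██  ░░▒▒▒▒▓▓▓▓██▓▓▓▓░░██▒▒ 
  ░░    ░░░░░░▓▓░░▒▒▒▒░░░░▒
  ░░    ░░░░░░▓▓░░▒▒▒▒░░░░▒
██  ▒▒  ████  ▓▓██▒▒▒▒▓▓▓▓▒
██  ▒▒  ████  ▓▓██▒▒▒▒▓▓▓▓▒
██  ░░░░  ░░▓▓░░████▓▓  ▒▒▓
██  ░░░░  ░░▓▓░░████▓▓  ▒▒▓
▓▓  ░░░░▒▒▒▒  ██  ██      █
▓▓  ░░░░▒▒▒▒  ██  ██      █
▓▓▒▒░░██▓▓▒▒██  ▓▓░░      ▓
▓▓▒▒░░██▓▓▒▒██  ▓▓░░      ▓
▓▓░░██▒▒██  ░░▒▒▓▓▒▒██▒▒  █
▓▓░░██▒▒██  ░░▒▒▓▓▒▒██▒▒  █
██  ████▒▒██▓▓▒▒▓▓  ████▓▓▓
██  ████▒▒██▓▓▒▒▓▓  ████▓▓▓
  ░░▒▒▒▒▒▒    ░░▒▒▒▒▒▒▓▓██▓
  ░░▒▒▒▒▒▒    ░░▒▒▒▒▒▒▓▓██▓
    ░░  ▓▓▓▓██  ▒▒▒▒  ▒▒▓▓▒
    ░░  ▓▓▓▓██  ▒▒▒▒  ▒▒▓▓▒
  ▒▒░░██░░▒▒▓▓▓▓▒▒░░  ▓▓░░▒
  ▒▒░░██░░▒▒▓▓▓▓▒▒░░  ▓▓░░▒
▓▓  ██▒▒░░  ▒▒██    ▒▒▓▓  █


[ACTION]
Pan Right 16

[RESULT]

░░  ▓▓██░░░░  ▒▒  ▒▒▒▒▓▓░░█
▓▓▓▓░░██▒▒  ░░▒▒░░██▓▓░░░░█
▓▓▓▓░░██▒▒  ░░▒▒░░██▓▓░░░░█
░░▒▒▒▒░░░░▒▒░░██▒▒░░▓▓██▒▒ 
░░▒▒▒▒░░░░▒▒░░██▒▒░░▓▓██▒▒ 
██▒▒▒▒▓▓▓▓▒▒▒▒▓▓▒▒▓▓██░░  ░
██▒▒▒▒▓▓▓▓▒▒▒▒▓▓▒▒▓▓██░░  ░
████▓▓  ▒▒▓▓▓▓░░  ░░▒▒▒▒▓▓ 
████▓▓  ▒▒▓▓▓▓░░  ░░▒▒▒▒▓▓ 
  ██      ██░░░░  ██▓▓██░░ 
  ██      ██░░░░  ██▓▓██░░ 
▓▓░░      ▓▓▒▒██▒▒▒▒██▒▒▓▓▓
▓▓░░      ▓▓▒▒██▒▒▒▒██▒▒▓▓▓
▓▓▒▒██▒▒  ██░░▓▓▒▒    ░░  █
▓▓▒▒██▒▒  ██░░▓▓▒▒    ░░  █
▓▓  ████▓▓▓▓░░▓▓▒▒██▓▓█████
▓▓  ████▓▓▓▓░░▓▓▒▒██▓▓█████
▒▒▒▒▒▒▓▓██▓▓▓▓▓▓░░░░██░░░░█
▒▒▒▒▒▒▓▓██▓▓▓▓▓▓░░░░██░░░░█
▒▒▒▒  ▒▒▓▓▒▒  ░░░░░░░░▒▒  ▓
▒▒▒▒  ▒▒▓▓▒▒  ░░░░░░░░▒▒  ▓
▒▒░░  ▓▓░░▒▒██░░████      ▒
▒▒░░  ▓▓░░▒▒██░░████      ▒
    ▒▒▓▓  ████▓▓██▓▓▒▒▓▓  ▓


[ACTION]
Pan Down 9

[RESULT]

  ██      ██░░░░  ██▓▓██░░ 
  ██      ██░░░░  ██▓▓██░░ 
▓▓░░      ▓▓▒▒██▒▒▒▒██▒▒▓▓▓
▓▓░░      ▓▓▒▒██▒▒▒▒██▒▒▓▓▓
▓▓▒▒██▒▒  ██░░▓▓▒▒    ░░  █
▓▓▒▒██▒▒  ██░░▓▓▒▒    ░░  █
▓▓  ████▓▓▓▓░░▓▓▒▒██▓▓█████
▓▓  ████▓▓▓▓░░▓▓▒▒██▓▓█████
▒▒▒▒▒▒▓▓██▓▓▓▓▓▓░░░░██░░░░█
▒▒▒▒▒▒▓▓██▓▓▓▓▓▓░░░░██░░░░█
▒▒▒▒  ▒▒▓▓▒▒  ░░░░░░░░▒▒  ▓
▒▒▒▒  ▒▒▓▓▒▒  ░░░░░░░░▒▒  ▓
▒▒░░  ▓▓░░▒▒██░░████      ▒
▒▒░░  ▓▓░░▒▒██░░████      ▒
    ▒▒▓▓  ████▓▓██▓▓▒▒▓▓  ▓
    ▒▒▓▓  ████▓▓██▓▓▒▒▓▓  ▓
                           
                           
                           
                           
                           
                           
                           
                           


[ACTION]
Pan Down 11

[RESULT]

▒▒▒▒  ▒▒▓▓▒▒  ░░░░░░░░▒▒  ▓
▒▒░░  ▓▓░░▒▒██░░████      ▒
▒▒░░  ▓▓░░▒▒██░░████      ▒
    ▒▒▓▓  ████▓▓██▓▓▒▒▓▓  ▓
    ▒▒▓▓  ████▓▓██▓▓▒▒▓▓  ▓
                           
                           
                           
                           
                           
                           
                           
                           
                           
                           
                           
                           
                           
                           
                           
                           
                           
                           
                           


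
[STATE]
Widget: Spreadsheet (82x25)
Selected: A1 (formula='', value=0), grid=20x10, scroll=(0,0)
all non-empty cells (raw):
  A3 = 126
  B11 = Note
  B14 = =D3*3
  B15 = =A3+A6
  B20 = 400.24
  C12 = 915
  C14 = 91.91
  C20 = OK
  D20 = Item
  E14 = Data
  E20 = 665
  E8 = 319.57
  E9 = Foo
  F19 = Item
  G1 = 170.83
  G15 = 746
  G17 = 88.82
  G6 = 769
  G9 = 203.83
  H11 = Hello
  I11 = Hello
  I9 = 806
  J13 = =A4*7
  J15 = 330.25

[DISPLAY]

A1:                                                                               
       A       B       C       D       E       F       G       H       I       J  
----------------------------------------------------------------------------------
  1      [0]       0       0       0       0       0  170.83       0       0      
  2        0       0       0       0       0       0       0       0       0      
  3      126       0       0       0       0       0       0       0       0      
  4        0       0       0       0       0       0       0       0       0      
  5        0       0       0       0       0       0       0       0       0      
  6        0       0       0       0       0       0     769       0       0      
  7        0       0       0       0       0       0       0       0       0      
  8        0       0       0       0  319.57       0       0       0       0      
  9        0       0       0       0Foo            0  203.83       0     806      
 10        0       0       0       0       0       0       0       0       0      
 11        0Note           0       0       0       0       0Hello   Hello         
 12        0       0     915       0       0       0       0       0       0      
 13        0       0       0       0       0       0       0       0       0      
 14        0       0   91.91       0Data           0       0       0       0      
 15        0     126       0       0       0       0     746       0       0  330.
 16        0       0       0       0       0       0       0       0       0      
 17        0       0       0       0       0       0   88.82       0       0      
 18        0       0       0       0       0       0       0       0       0      
 19        0       0       0       0       0Item           0       0       0      
 20        0  400.24OK      Item         665       0       0       0       0      
                                                                                  
                                                                                  


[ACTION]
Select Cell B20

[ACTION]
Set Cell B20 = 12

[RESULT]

B20: 12                                                                           
       A       B       C       D       E       F       G       H       I       J  
----------------------------------------------------------------------------------
  1        0       0       0       0       0       0  170.83       0       0      
  2        0       0       0       0       0       0       0       0       0      
  3      126       0       0       0       0       0       0       0       0      
  4        0       0       0       0       0       0       0       0       0      
  5        0       0       0       0       0       0       0       0       0      
  6        0       0       0       0       0       0     769       0       0      
  7        0       0       0       0       0       0       0       0       0      
  8        0       0       0       0  319.57       0       0       0       0      
  9        0       0       0       0Foo            0  203.83       0     806      
 10        0       0       0       0       0       0       0       0       0      
 11        0Note           0       0       0       0       0Hello   Hello         
 12        0       0     915       0       0       0       0       0       0      
 13        0       0       0       0       0       0       0       0       0      
 14        0       0   91.91       0Data           0       0       0       0      
 15        0     126       0       0       0       0     746       0       0  330.
 16        0       0       0       0       0       0       0       0       0      
 17        0       0       0       0       0       0   88.82       0       0      
 18        0       0       0       0       0       0       0       0       0      
 19        0       0       0       0       0Item           0       0       0      
 20        0    [12]OK      Item         665       0       0       0       0      
                                                                                  
                                                                                  


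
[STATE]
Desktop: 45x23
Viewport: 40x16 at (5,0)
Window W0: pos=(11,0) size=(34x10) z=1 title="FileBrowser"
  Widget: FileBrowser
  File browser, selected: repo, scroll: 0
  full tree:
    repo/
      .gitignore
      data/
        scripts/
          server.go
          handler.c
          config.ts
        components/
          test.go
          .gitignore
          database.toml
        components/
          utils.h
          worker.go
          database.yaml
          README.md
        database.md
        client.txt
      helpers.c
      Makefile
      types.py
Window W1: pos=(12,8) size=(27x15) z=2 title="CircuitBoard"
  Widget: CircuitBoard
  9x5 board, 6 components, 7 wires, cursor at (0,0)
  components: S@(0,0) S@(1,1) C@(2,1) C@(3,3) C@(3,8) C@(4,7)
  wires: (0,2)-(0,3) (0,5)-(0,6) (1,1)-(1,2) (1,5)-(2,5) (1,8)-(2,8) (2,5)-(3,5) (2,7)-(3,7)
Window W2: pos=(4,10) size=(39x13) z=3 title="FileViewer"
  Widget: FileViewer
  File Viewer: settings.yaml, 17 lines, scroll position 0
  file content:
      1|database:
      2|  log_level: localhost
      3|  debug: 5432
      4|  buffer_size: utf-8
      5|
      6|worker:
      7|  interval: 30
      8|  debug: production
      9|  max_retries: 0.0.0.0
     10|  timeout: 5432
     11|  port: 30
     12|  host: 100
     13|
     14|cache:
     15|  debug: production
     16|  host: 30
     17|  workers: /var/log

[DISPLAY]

      ┏━━━━━━━━━━━━━━━━━━━━━━━━━━━━━━━━┓
      ┃ FileBrowser                    ┃
      ┠────────────────────────────────┨
      ┃> [-] repo/                     ┃
      ┃    .gitignore                  ┃
      ┃    [+] data/                   ┃
      ┃    helpers.c                   ┃
      ┃    Makefile                    ┃
      ┃┏━━━━━━━━━━━━━━━━━━━━━━━━━┓     ┃
      ┗┃ CircuitBoard            ┃━━━━━┛
━━━━━━━━━━━━━━━━━━━━━━━━━━━━━━━━━━━━━┓  
 FileViewer                          ┃  
─────────────────────────────────────┨  
database:                           ▲┃  
  log_level: localhost              █┃  
  debug: 5432                       ░┃  


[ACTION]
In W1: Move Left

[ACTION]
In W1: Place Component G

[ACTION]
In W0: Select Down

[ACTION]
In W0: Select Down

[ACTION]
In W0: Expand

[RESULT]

      ┏━━━━━━━━━━━━━━━━━━━━━━━━━━━━━━━━┓
      ┃ FileBrowser                    ┃
      ┠────────────────────────────────┨
      ┃  [-] repo/                     ┃
      ┃    .gitignore                  ┃
      ┃  > [-] data/                   ┃
      ┃      [+] scripts/              ┃
      ┃      [+] components/           ┃
      ┃┏━━━━━━━━━━━━━━━━━━━━━━━━━┓     ┃
      ┗┃ CircuitBoard            ┃━━━━━┛
━━━━━━━━━━━━━━━━━━━━━━━━━━━━━━━━━━━━━┓  
 FileViewer                          ┃  
─────────────────────────────────────┨  
database:                           ▲┃  
  log_level: localhost              █┃  
  debug: 5432                       ░┃  


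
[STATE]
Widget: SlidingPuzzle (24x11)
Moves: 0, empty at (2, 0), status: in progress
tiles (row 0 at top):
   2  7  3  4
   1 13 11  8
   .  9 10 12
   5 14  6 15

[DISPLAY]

┌────┬────┬────┬────┐   
│  2 │  7 │  3 │  4 │   
├────┼────┼────┼────┤   
│  1 │ 13 │ 11 │  8 │   
├────┼────┼────┼────┤   
│    │  9 │ 10 │ 12 │   
├────┼────┼────┼────┤   
│  5 │ 14 │  6 │ 15 │   
└────┴────┴────┴────┘   
Moves: 0                
                        


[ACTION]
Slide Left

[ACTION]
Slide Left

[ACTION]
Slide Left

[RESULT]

┌────┬────┬────┬────┐   
│  2 │  7 │  3 │  4 │   
├────┼────┼────┼────┤   
│  1 │ 13 │ 11 │  8 │   
├────┼────┼────┼────┤   
│  9 │ 10 │ 12 │    │   
├────┼────┼────┼────┤   
│  5 │ 14 │  6 │ 15 │   
└────┴────┴────┴────┘   
Moves: 3                
                        


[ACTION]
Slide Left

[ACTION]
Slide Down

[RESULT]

┌────┬────┬────┬────┐   
│  2 │  7 │  3 │  4 │   
├────┼────┼────┼────┤   
│  1 │ 13 │ 11 │    │   
├────┼────┼────┼────┤   
│  9 │ 10 │ 12 │  8 │   
├────┼────┼────┼────┤   
│  5 │ 14 │  6 │ 15 │   
└────┴────┴────┴────┘   
Moves: 4                
                        


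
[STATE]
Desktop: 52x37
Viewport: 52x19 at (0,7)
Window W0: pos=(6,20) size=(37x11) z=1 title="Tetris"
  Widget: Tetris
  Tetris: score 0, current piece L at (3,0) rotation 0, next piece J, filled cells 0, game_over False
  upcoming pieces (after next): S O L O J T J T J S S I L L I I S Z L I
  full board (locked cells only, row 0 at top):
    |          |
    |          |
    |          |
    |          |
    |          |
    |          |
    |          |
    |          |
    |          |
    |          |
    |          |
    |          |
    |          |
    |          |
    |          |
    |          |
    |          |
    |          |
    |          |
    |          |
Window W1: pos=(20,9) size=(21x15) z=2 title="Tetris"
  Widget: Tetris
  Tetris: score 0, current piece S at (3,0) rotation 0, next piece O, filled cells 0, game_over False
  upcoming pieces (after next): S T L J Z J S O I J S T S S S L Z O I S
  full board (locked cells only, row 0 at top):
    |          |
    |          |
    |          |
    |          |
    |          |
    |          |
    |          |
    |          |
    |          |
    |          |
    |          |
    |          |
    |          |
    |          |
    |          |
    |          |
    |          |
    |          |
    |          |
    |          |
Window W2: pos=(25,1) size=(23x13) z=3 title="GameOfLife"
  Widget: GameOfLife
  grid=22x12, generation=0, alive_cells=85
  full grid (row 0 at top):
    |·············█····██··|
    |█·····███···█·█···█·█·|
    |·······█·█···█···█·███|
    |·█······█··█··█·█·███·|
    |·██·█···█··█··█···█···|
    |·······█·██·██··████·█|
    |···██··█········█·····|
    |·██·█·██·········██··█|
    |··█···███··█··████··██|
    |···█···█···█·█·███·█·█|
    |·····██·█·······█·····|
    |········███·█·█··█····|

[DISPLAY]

                         ┃·██·█···█··█··█···█··┃    
                         ┃·······█·██·██··████·┃    
                    ┏━━━━┃···██··█········█····┃    
                    ┃ Tet┃·██·█·██·········██··┃    
                    ┠────┃··█···███··█··████··█┃    
                    ┃    ┃···█···█···█·█·███·█·┃    
                    ┃    ┗━━━━━━━━━━━━━━━━━━━━━┛    
                    ┃          │▓▓      ┃           
                    ┃          │        ┃           
                    ┃          │        ┃           
                    ┃          │        ┃           
                    ┃          │Score:  ┃           
                    ┃          │0       ┃           
      ┏━━━━━━━━━━━━━┃          │        ┃━┓         
      ┃ Tetris      ┃          │        ┃ ┃         
      ┠─────────────┃          │        ┃─┨         
      ┃          │Ne┗━━━━━━━━━━━━━━━━━━━┛ ┃         
      ┃          │█                       ┃         
      ┃          │███                     ┃         


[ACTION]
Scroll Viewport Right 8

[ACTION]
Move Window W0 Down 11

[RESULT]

                         ┃·██·█···█··█··█···█··┃    
                         ┃·······█·██·██··████·┃    
                    ┏━━━━┃···██··█········█····┃    
                    ┃ Tet┃·██·█·██·········██··┃    
                    ┠────┃··█···███··█··████··█┃    
                    ┃    ┃···█···█···█·█·███·█·┃    
                    ┃    ┗━━━━━━━━━━━━━━━━━━━━━┛    
                    ┃          │▓▓      ┃           
                    ┃          │        ┃           
                    ┃          │        ┃           
                    ┃          │        ┃           
                    ┃          │Score:  ┃           
                    ┃          │0       ┃           
                    ┃          │        ┃           
                    ┃          │        ┃           
                    ┃          │        ┃           
                    ┗━━━━━━━━━━━━━━━━━━━┛           
                                                    
                                                    


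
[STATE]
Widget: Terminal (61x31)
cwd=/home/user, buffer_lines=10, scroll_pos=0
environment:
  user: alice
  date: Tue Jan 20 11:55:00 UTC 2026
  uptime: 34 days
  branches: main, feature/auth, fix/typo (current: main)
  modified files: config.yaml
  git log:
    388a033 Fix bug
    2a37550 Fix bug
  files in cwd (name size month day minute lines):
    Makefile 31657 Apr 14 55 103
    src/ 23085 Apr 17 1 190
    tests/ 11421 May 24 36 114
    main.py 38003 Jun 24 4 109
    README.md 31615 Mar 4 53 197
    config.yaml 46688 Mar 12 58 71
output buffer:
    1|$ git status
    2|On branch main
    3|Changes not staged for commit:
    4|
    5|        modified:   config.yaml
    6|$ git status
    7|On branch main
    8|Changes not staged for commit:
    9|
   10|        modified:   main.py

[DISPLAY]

$ git status                                                 
On branch main                                               
Changes not staged for commit:                               
                                                             
        modified:   config.yaml                              
$ git status                                                 
On branch main                                               
Changes not staged for commit:                               
                                                             
        modified:   main.py                                  
$ █                                                          
                                                             
                                                             
                                                             
                                                             
                                                             
                                                             
                                                             
                                                             
                                                             
                                                             
                                                             
                                                             
                                                             
                                                             
                                                             
                                                             
                                                             
                                                             
                                                             
                                                             


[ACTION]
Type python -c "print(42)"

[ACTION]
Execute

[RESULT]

$ git status                                                 
On branch main                                               
Changes not staged for commit:                               
                                                             
        modified:   config.yaml                              
$ git status                                                 
On branch main                                               
Changes not staged for commit:                               
                                                             
        modified:   main.py                                  
$ python -c "print(42)"                                      
42                                                           
$ █                                                          
                                                             
                                                             
                                                             
                                                             
                                                             
                                                             
                                                             
                                                             
                                                             
                                                             
                                                             
                                                             
                                                             
                                                             
                                                             
                                                             
                                                             
                                                             


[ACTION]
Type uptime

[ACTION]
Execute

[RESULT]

$ git status                                                 
On branch main                                               
Changes not staged for commit:                               
                                                             
        modified:   config.yaml                              
$ git status                                                 
On branch main                                               
Changes not staged for commit:                               
                                                             
        modified:   main.py                                  
$ python -c "print(42)"                                      
42                                                           
$ uptime                                                     
 10:00  up 34 days                                           
$ █                                                          
                                                             
                                                             
                                                             
                                                             
                                                             
                                                             
                                                             
                                                             
                                                             
                                                             
                                                             
                                                             
                                                             
                                                             
                                                             
                                                             


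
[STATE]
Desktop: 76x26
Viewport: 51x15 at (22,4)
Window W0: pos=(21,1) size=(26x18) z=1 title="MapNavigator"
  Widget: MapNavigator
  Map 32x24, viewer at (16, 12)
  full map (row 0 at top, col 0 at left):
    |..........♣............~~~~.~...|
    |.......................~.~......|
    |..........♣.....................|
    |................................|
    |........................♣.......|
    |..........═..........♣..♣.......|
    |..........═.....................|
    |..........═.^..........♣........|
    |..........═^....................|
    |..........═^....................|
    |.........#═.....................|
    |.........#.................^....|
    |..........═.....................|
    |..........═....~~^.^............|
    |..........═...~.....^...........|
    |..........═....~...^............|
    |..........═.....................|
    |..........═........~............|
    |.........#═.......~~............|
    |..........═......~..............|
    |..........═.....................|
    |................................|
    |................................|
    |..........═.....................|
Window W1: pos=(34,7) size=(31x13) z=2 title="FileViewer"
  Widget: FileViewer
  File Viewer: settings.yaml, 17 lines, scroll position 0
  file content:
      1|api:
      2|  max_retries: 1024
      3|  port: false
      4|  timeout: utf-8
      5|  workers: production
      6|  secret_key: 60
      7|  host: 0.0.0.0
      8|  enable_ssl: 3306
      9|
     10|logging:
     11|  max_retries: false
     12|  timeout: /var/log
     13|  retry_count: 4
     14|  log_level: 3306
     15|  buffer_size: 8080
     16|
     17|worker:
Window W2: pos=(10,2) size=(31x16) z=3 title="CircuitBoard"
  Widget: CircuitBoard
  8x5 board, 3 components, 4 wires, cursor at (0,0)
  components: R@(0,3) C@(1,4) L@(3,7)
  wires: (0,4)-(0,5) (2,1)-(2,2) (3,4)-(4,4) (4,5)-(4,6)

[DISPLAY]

──────────────────┨.♣...┃                          
4 5 6 7           ┃.....┃                          
     R   · ─ ·    ┃♣....┃                          
                  ┃━━━━━━━━━━━━━━━━━━━━━━━┓        
         C        ┃iewer                  ┃        
                  ┃───────────────────────┨        
 ·                ┃                      ▲┃        
                  ┃retries: 1024         █┃        
         ·        ┃: false               ░┃        
         │        ┃out: utf-8            ░┃        
         ·   · ─ ·┃ers: production       ░┃        
0)                ┃et_key: 60            ░┃        
                  ┃: 0.0.0.0             ░┃        
━━━━━━━━━━━━━━━━━━┛le_ssl: 3306          ░┃        
━━━━━━━━━━━━┃                            ▼┃        


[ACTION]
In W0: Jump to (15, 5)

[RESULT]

──────────────────┨     ┃                          
4 5 6 7           ┃     ┃                          
     R   · ─ ·    ┃.~~~~┃                          
                  ┃━━━━━━━━━━━━━━━━━━━━━━━┓        
         C        ┃iewer                  ┃        
                  ┃───────────────────────┨        
 ·                ┃                      ▲┃        
                  ┃retries: 1024         █┃        
         ·        ┃: false               ░┃        
         │        ┃out: utf-8            ░┃        
         ·   · ─ ·┃ers: production       ░┃        
0)                ┃et_key: 60            ░┃        
                  ┃: 0.0.0.0             ░┃        
━━━━━━━━━━━━━━━━━━┛le_ssl: 3306          ░┃        
━━━━━━━━━━━━┃                            ▼┃        


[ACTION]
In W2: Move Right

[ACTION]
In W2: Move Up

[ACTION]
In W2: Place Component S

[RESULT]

──────────────────┨     ┃                          
4 5 6 7           ┃     ┃                          
     R   · ─ ·    ┃.~~~~┃                          
                  ┃━━━━━━━━━━━━━━━━━━━━━━━┓        
         C        ┃iewer                  ┃        
                  ┃───────────────────────┨        
 ·                ┃                      ▲┃        
                  ┃retries: 1024         █┃        
         ·        ┃: false               ░┃        
         │        ┃out: utf-8            ░┃        
         ·   · ─ ·┃ers: production       ░┃        
1)                ┃et_key: 60            ░┃        
                  ┃: 0.0.0.0             ░┃        
━━━━━━━━━━━━━━━━━━┛le_ssl: 3306          ░┃        
━━━━━━━━━━━━┃                            ▼┃        


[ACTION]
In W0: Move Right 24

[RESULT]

──────────────────┨     ┃                          
4 5 6 7           ┃     ┃                          
     R   · ─ ·    ┃     ┃                          
                  ┃━━━━━━━━━━━━━━━━━━━━━━━┓        
         C        ┃iewer                  ┃        
                  ┃───────────────────────┨        
 ·                ┃                      ▲┃        
                  ┃retries: 1024         █┃        
         ·        ┃: false               ░┃        
         │        ┃out: utf-8            ░┃        
         ·   · ─ ·┃ers: production       ░┃        
1)                ┃et_key: 60            ░┃        
                  ┃: 0.0.0.0             ░┃        
━━━━━━━━━━━━━━━━━━┛le_ssl: 3306          ░┃        
━━━━━━━━━━━━┃                            ▼┃        


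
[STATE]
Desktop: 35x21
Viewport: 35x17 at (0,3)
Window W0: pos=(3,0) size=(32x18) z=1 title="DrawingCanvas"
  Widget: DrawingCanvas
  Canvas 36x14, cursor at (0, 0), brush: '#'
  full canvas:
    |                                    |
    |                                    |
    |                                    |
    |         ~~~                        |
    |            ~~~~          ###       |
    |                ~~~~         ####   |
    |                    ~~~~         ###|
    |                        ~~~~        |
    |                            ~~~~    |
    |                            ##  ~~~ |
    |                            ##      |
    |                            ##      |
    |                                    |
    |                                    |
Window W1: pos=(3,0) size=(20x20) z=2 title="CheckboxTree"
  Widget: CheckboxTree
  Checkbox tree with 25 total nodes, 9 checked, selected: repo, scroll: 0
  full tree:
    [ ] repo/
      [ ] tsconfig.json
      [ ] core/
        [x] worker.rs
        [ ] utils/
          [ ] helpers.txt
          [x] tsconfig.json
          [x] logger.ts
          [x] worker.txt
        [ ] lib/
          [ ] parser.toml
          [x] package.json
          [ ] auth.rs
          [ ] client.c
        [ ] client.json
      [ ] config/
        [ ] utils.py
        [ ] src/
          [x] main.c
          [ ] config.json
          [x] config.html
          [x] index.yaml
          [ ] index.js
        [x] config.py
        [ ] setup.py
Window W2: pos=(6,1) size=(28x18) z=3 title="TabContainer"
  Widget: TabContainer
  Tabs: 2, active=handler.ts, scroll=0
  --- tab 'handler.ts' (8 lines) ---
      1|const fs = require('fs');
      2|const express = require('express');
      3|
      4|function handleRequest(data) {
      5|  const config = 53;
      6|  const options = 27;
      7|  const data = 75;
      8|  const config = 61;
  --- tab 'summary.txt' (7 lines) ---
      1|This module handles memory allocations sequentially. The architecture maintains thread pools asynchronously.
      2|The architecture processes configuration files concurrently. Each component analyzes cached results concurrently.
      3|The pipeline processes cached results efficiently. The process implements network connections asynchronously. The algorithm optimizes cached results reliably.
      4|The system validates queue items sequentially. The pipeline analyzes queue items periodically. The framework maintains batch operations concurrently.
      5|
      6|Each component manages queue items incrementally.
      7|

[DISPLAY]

   ┃>[┠──────────────────────────┨┃
   ┃  ┃[handler.ts]│ summary.txt ┃┃
   ┃  ┃──────────────────────────┃┃
   ┃  ┃const fs = require('fs'); ┃┃
   ┃  ┃const express = require('e┃┃
   ┃  ┃                          ┃┃
   ┃  ┃function handleRequest(dat┃┃
   ┃  ┃  const config = 53;      ┃┃
   ┃  ┃  const options = 27;     ┃┃
   ┃  ┃  const data = 75;        ┃┃
   ┃  ┃  const config = 61;      ┃┃
   ┃  ┃                          ┃┃
   ┃  ┃                          ┃┃
   ┃  ┃                          ┃┃
   ┃  ┃                          ┃┛
   ┃  ┗━━━━━━━━━━━━━━━━━━━━━━━━━━┛ 
   ┗━━━━━━━━━━━━━━━━━━┛            


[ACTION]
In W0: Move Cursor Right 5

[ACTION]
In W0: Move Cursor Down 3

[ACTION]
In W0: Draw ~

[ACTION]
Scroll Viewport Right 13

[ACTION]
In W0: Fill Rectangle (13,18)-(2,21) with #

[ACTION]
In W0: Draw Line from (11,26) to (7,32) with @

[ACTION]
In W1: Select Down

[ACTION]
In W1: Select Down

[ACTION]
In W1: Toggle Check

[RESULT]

   ┃ [┠──────────────────────────┨┃
   ┃  ┃[handler.ts]│ summary.txt ┃┃
   ┃> ┃──────────────────────────┃┃
   ┃  ┃const fs = require('fs'); ┃┃
   ┃  ┃const express = require('e┃┃
   ┃  ┃                          ┃┃
   ┃  ┃function handleRequest(dat┃┃
   ┃  ┃  const config = 53;      ┃┃
   ┃  ┃  const options = 27;     ┃┃
   ┃  ┃  const data = 75;        ┃┃
   ┃  ┃  const config = 61;      ┃┃
   ┃  ┃                          ┃┃
   ┃  ┃                          ┃┃
   ┃  ┃                          ┃┃
   ┃  ┃                          ┃┛
   ┃  ┗━━━━━━━━━━━━━━━━━━━━━━━━━━┛ 
   ┗━━━━━━━━━━━━━━━━━━┛            
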